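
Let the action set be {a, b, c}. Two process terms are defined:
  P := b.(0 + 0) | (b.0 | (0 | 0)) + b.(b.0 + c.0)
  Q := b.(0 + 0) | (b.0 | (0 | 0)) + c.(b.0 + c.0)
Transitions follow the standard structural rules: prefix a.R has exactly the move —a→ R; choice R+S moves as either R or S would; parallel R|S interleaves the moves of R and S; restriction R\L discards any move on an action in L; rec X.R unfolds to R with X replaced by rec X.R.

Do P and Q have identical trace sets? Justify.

traces(P) ≠ traces(Q) — witness ⟨bc⟩

LTS(P): 6 reachable states
  p0 = b.(0 + 0) | (b.0 | (0 | 0)) + b.(b.0 + c.0) ⊢ —b→ p1, —b→ p2, —b→ p3
  p1 = (0 + 0) | (b.0 | (0 | 0)) ⊢ —b→ p4
  p2 = b.(0 + 0) | (0 | (0 | 0)) ⊢ —b→ p4
  p3 = b.0 + c.0 ⊢ —b→ p5, —c→ p5
  p4 = (0 + 0) | (0 | (0 | 0)) ⊢ (no moves)
  p5 = 0 ⊢ (no moves)
LTS(Q): 6 reachable states
  q0 = b.(0 + 0) | (b.0 | (0 | 0)) + c.(b.0 + c.0) ⊢ —b→ q1, —b→ q2, —c→ q3
  q1 = (0 + 0) | (b.0 | (0 | 0)) ⊢ —b→ q4
  q2 = b.(0 + 0) | (0 | (0 | 0)) ⊢ —b→ q4
  q3 = b.0 + c.0 ⊢ —b→ q5, —c→ q5
  q4 = (0 + 0) | (0 | (0 | 0)) ⊢ (no moves)
  q5 = 0 ⊢ (no moves)
Run σ = ⟨bc⟩ on P: start {p0}
  [1] b ⇒ {p1, p2, p3}
  [2] c ⇒ {p5}
  — P admits the full trace.
Run σ = ⟨bc⟩ on Q: start {q0}
  [1] b ⇒ {q1, q2}
  [2] c ⇒ ∅  — Q cannot continue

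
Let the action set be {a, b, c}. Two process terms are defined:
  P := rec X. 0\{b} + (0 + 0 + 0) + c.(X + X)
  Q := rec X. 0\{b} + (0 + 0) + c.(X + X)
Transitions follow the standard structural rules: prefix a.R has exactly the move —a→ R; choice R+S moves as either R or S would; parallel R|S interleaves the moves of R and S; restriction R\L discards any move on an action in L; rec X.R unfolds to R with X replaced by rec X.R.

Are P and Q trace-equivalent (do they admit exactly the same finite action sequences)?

traces(P) = traces(Q)

LTS(P): 2 reachable states
  s0 = rec X. 0\{b} + (0 + 0 + 0) + c.(X + X) | =c=> s1
  s1 = (rec X. 0\{b} + (0 + 0 + 0) + c.(X + X)) + (rec X. 0\{b} + (0 + 0 + 0) + c.(X + X)) | =c=> s1
LTS(Q): 2 reachable states
  t0 = rec X. 0\{b} + (0 + 0) + c.(X + X) | =c=> t1
  t1 = (rec X. 0\{b} + (0 + 0) + c.(X + X)) + (rec X. 0\{b} + (0 + 0) + c.(X + X)) | =c=> t1
Bisimilarity quotient blocks:
  B0 = {s0, s1, t0, t1}
s0 ∈ B0, t0 ∈ B0 → same block
Bisimilar ⇒ trace-equivalent.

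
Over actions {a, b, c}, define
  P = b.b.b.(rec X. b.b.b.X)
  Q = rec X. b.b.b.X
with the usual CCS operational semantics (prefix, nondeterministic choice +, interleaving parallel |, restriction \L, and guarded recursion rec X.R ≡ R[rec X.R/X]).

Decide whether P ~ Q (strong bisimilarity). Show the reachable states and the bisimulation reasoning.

bisimilar

LTS(P): 4 reachable states
  p0 = b.b.b.(rec X. b.b.b.X) ⊢ =b=> p1
  p1 = b.b.(rec X. b.b.b.X) ⊢ =b=> p2
  p2 = b.(rec X. b.b.b.X) ⊢ =b=> p3
  p3 = rec X. b.b.b.X ⊢ =b=> p1
LTS(Q): 3 reachable states
  q0 = rec X. b.b.b.X ⊢ =b=> q1
  q1 = b.b.(rec X. b.b.b.X) ⊢ =b=> q2
  q2 = b.(rec X. b.b.b.X) ⊢ =b=> q0
Partition-refinement fixed point:
  B0 = {p0, p1, p2, p3, q0, q1, q2}
p0 ∈ B0, q0 ∈ B0 → same block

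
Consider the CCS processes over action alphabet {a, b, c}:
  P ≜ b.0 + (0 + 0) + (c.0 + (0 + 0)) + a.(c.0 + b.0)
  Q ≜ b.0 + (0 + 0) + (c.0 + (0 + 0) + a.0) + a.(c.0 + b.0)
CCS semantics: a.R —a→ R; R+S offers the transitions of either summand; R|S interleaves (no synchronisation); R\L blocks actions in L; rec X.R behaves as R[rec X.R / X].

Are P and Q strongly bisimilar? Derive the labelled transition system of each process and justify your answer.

NO

P's transition system — 3 states:
  u0 = b.0 + (0 + 0) + (c.0 + (0 + 0)) + a.(c.0 + b.0) has moves =a=> u1, =b=> u2, =c=> u2
  u1 = c.0 + b.0 has moves =b=> u2, =c=> u2
  u2 = 0 has moves stopped
Q's transition system — 3 states:
  v0 = b.0 + (0 + 0) + (c.0 + (0 + 0) + a.0) + a.(c.0 + b.0) has moves =a=> v1, =a=> v2, =b=> v1, =c=> v1
  v1 = 0 has moves stopped
  v2 = c.0 + b.0 has moves =b=> v1, =c=> v1
Bisimilarity quotient blocks:
  B0 = {u0}
  B1 = {u1, v2}
  B2 = {u2, v1}
  B3 = {v0}
u0 ∈ B0, v0 ∈ B3 → different blocks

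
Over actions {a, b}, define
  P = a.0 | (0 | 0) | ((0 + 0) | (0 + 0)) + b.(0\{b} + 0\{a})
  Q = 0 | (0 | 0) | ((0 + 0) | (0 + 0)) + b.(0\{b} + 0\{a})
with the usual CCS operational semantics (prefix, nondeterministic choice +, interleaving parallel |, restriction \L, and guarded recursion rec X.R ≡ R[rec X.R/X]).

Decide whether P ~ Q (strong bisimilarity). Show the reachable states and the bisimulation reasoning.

not bisimilar

LTS(P): 3 reachable states
  u0 = a.0 | (0 | 0) | ((0 + 0) | (0 + 0)) + b.(0\{b} + 0\{a}) has moves -a-> u1, -b-> u2
  u1 = 0 | (0 | 0) | ((0 + 0) | (0 + 0)) has moves (no moves)
  u2 = 0\{b} + 0\{a} has moves (no moves)
LTS(Q): 2 reachable states
  v0 = 0 | (0 | 0) | ((0 + 0) | (0 + 0)) + b.(0\{b} + 0\{a}) has moves -b-> v1
  v1 = 0\{b} + 0\{a} has moves (no moves)
Coarsest stable partition (strong bisimilarity classes):
  B0 = {u0}
  B1 = {u1, u2, v1}
  B2 = {v0}
u0 ∈ B0, v0 ∈ B2 → different blocks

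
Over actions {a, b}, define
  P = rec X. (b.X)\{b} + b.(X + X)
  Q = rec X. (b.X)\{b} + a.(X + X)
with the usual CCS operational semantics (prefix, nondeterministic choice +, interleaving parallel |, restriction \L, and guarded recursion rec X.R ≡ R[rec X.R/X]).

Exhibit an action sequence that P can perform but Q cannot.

b

Reachable graph of P (2 states):
  u0 = rec X. (b.X)\{b} + b.(X + X) → =b=> u1
  u1 = (rec X. (b.X)\{b} + b.(X + X)) + (rec X. (b.X)\{b} + b.(X + X)) → =b=> u1
Reachable graph of Q (2 states):
  v0 = rec X. (b.X)\{b} + a.(X + X) → =a=> v1
  v1 = (rec X. (b.X)\{b} + a.(X + X)) + (rec X. (b.X)\{b} + a.(X + X)) → =a=> v1
Trace ⟨b⟩ through P, begin at {u0}:
  [1] b ⇒ {u1}
  ✓ P
Trace ⟨b⟩ through Q, begin at {v0}:
  [1] b ⇒ ∅  — Q cannot continue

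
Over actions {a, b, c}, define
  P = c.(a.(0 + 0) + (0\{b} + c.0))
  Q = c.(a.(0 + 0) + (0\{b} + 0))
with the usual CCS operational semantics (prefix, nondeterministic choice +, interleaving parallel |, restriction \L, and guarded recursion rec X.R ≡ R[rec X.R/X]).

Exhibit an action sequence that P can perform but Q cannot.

LTS(P): 4 reachable states
  p0 = c.(a.(0 + 0) + (0\{b} + c.0)) ⊢ =c=> p1
  p1 = a.(0 + 0) + (0\{b} + c.0) ⊢ =a=> p2, =c=> p3
  p2 = 0 + 0 ⊢ stopped
  p3 = 0 ⊢ stopped
LTS(Q): 3 reachable states
  q0 = c.(a.(0 + 0) + (0\{b} + 0)) ⊢ =c=> q1
  q1 = a.(0 + 0) + (0\{b} + 0) ⊢ =a=> q2
  q2 = 0 + 0 ⊢ stopped
Trace ⟨cc⟩ through P, begin at {p0}:
  [1] c ⇒ {p1}
  [2] c ⇒ {p3}
  ✓ P
Trace ⟨cc⟩ through Q, begin at {q0}:
  [1] c ⇒ {q1}
  [2] c ⇒ ∅ (Q stuck)

cc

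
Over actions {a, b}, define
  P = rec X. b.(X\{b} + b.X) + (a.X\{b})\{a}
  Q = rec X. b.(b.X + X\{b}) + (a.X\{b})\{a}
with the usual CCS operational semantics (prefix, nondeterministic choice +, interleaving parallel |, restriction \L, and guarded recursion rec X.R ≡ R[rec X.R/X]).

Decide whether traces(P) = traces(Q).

trace-equivalent

Reachable graph of P (2 states):
  u0 = rec X. b.(X\{b} + b.X) + (a.X\{b})\{a} → =b=> u1
  u1 = (rec X. b.(X\{b} + b.X) + (a.X\{b})\{a})\{b} + b.(rec X. b.(X\{b} + b.X) + (a.X\{b})\{a}) → =b=> u0
Reachable graph of Q (2 states):
  v0 = rec X. b.(b.X + X\{b}) + (a.X\{b})\{a} → =b=> v1
  v1 = b.(rec X. b.(b.X + X\{b}) + (a.X\{b})\{a}) + (rec X. b.(b.X + X\{b}) + (a.X\{b})\{a})\{b} → =b=> v0
Bisimilarity quotient blocks:
  B0 = {u0, u1, v0, v1}
u0 ∈ B0, v0 ∈ B0 → same block
Bisimilar ⇒ trace-equivalent.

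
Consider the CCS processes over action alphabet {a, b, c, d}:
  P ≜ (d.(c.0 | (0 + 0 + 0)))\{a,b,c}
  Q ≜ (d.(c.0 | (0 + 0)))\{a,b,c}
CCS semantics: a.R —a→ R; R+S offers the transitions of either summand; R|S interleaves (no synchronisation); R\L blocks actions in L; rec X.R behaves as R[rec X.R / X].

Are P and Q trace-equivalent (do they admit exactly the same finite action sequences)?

trace-equivalent

LTS(P): 2 reachable states
  p0 = (d.(c.0 | (0 + 0 + 0)))\{a,b,c} :: ··d··> p1
  p1 = (c.0 | (0 + 0 + 0))\{a,b,c} :: ∅
LTS(Q): 2 reachable states
  q0 = (d.(c.0 | (0 + 0)))\{a,b,c} :: ··d··> q1
  q1 = (c.0 | (0 + 0))\{a,b,c} :: ∅
Bisimilarity quotient blocks:
  B0 = {p0, q0}
  B1 = {p1, q1}
p0 ∈ B0, q0 ∈ B0 → same block
Bisimilar ⇒ trace-equivalent.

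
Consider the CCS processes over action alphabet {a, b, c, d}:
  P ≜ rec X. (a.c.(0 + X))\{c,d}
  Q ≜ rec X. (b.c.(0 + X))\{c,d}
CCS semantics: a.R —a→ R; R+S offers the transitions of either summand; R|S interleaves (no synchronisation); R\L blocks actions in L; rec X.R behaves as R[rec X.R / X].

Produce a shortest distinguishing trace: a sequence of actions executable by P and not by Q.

a

LTS(P): 2 reachable states
  u0 = rec X. (a.c.(0 + X))\{c,d} ⊢ —a→ u1
  u1 = (c.(0 + (rec X. (a.c.(0 + X))\{c,d})))\{c,d} ⊢ ∅
LTS(Q): 2 reachable states
  v0 = rec X. (b.c.(0 + X))\{c,d} ⊢ —b→ v1
  v1 = (c.(0 + (rec X. (b.c.(0 + X))\{c,d})))\{c,d} ⊢ ∅
Trace ⟨a⟩ through P, begin at {u0}:
  after a @ step 1: {u1}
  ✓ P
Trace ⟨a⟩ through Q, begin at {v0}:
  after a @ step 1: no successor for Q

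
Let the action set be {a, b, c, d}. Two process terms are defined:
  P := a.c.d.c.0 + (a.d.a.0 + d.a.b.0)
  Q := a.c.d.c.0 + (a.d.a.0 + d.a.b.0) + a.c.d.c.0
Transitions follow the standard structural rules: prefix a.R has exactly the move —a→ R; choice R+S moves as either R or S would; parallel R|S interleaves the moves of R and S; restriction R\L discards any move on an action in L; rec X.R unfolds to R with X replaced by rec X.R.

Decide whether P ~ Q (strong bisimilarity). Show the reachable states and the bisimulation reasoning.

P ~ Q

P's transition system — 9 states:
  p0 = a.c.d.c.0 + (a.d.a.0 + d.a.b.0) → =a=> p1, =a=> p2, =d=> p3
  p1 = c.d.c.0 → =c=> p4
  p2 = d.a.0 → =d=> p5
  p3 = a.b.0 → =a=> p6
  p4 = d.c.0 → =d=> p7
  p5 = a.0 → =a=> p8
  p6 = b.0 → =b=> p8
  p7 = c.0 → =c=> p8
  p8 = 0 → (no moves)
Q's transition system — 9 states:
  q0 = a.c.d.c.0 + (a.d.a.0 + d.a.b.0) + a.c.d.c.0 → =a=> q1, =a=> q2, =d=> q3
  q1 = c.d.c.0 → =c=> q4
  q2 = d.a.0 → =d=> q5
  q3 = a.b.0 → =a=> q6
  q4 = d.c.0 → =d=> q7
  q5 = a.0 → =a=> q8
  q6 = b.0 → =b=> q8
  q7 = c.0 → =c=> q8
  q8 = 0 → (no moves)
Coarsest stable partition (strong bisimilarity classes):
  B0 = {p0, q0}
  B1 = {p1, q1}
  B2 = {p4, q4}
  B3 = {p7, q7}
  B4 = {p8, q8}
  B5 = {p3, q3}
  B6 = {p6, q6}
  B7 = {p2, q2}
  B8 = {p5, q5}
p0 ∈ B0, q0 ∈ B0 → same block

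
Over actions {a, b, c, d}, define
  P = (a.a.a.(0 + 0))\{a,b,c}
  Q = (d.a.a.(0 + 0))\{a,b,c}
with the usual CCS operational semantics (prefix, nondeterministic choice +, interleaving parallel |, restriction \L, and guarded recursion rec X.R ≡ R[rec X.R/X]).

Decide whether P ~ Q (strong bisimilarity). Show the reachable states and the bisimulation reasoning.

not bisimilar

LTS(P): 1 reachable states
  s0 = (a.a.a.(0 + 0))\{a,b,c} ⊢ ∅
LTS(Q): 2 reachable states
  t0 = (d.a.a.(0 + 0))\{a,b,c} ⊢ ··d··> t1
  t1 = (a.a.(0 + 0))\{a,b,c} ⊢ ∅
Coarsest stable partition (strong bisimilarity classes):
  B0 = {s0, t1}
  B1 = {t0}
s0 ∈ B0, t0 ∈ B1 → different blocks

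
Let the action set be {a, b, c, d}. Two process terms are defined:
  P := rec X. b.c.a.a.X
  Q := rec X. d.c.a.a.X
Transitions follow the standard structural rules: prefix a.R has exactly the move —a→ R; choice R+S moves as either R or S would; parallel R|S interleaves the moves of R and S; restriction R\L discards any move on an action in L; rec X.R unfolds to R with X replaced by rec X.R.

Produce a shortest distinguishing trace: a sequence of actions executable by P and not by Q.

Reachable graph of P (4 states):
  m0 = rec X. b.c.a.a.X has moves —b→ m1
  m1 = c.a.a.(rec X. b.c.a.a.X) has moves —c→ m2
  m2 = a.a.(rec X. b.c.a.a.X) has moves —a→ m3
  m3 = a.(rec X. b.c.a.a.X) has moves —a→ m0
Reachable graph of Q (4 states):
  n0 = rec X. d.c.a.a.X has moves —d→ n1
  n1 = c.a.a.(rec X. d.c.a.a.X) has moves —c→ n2
  n2 = a.a.(rec X. d.c.a.a.X) has moves —a→ n3
  n3 = a.(rec X. d.c.a.a.X) has moves —a→ n0
Run σ = ⟨b⟩ on P: start {m0}
  step 1 (b): {m1}
  ✓ P
Run σ = ⟨b⟩ on Q: start {n0}
  step 1 (b): ∅ (Q stuck)

b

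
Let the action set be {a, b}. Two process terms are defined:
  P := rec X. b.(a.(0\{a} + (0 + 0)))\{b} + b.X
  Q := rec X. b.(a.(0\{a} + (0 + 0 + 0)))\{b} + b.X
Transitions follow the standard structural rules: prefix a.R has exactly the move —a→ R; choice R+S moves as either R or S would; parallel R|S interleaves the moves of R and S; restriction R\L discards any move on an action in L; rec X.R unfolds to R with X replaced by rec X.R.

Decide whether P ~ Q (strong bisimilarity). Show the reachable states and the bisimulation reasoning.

P ~ Q

LTS(P): 3 reachable states
  m0 = rec X. b.(a.(0\{a} + (0 + 0)))\{b} + b.X :: --b--▸ m0, --b--▸ m1
  m1 = (a.(0\{a} + (0 + 0)))\{b} :: --a--▸ m2
  m2 = (0\{a} + (0 + 0))\{b} :: ∅
LTS(Q): 3 reachable states
  n0 = rec X. b.(a.(0\{a} + (0 + 0 + 0)))\{b} + b.X :: --b--▸ n0, --b--▸ n1
  n1 = (a.(0\{a} + (0 + 0 + 0)))\{b} :: --a--▸ n2
  n2 = (0\{a} + (0 + 0 + 0))\{b} :: ∅
Partition-refinement fixed point:
  B0 = {m0, n0}
  B1 = {m1, n1}
  B2 = {m2, n2}
m0 ∈ B0, n0 ∈ B0 → same block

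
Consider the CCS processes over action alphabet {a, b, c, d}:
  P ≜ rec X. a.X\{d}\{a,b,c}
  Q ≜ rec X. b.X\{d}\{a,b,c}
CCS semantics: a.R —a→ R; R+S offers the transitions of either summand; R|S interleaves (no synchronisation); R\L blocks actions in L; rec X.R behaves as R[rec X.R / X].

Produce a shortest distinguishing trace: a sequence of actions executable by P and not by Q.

a

LTS(P): 2 reachable states
  m0 = rec X. a.X\{d}\{a,b,c} ⊢ ··a··> m1
  m1 = (rec X. a.X\{d}\{a,b,c})\{d}\{a,b,c} ⊢ ∅
LTS(Q): 2 reachable states
  n0 = rec X. b.X\{d}\{a,b,c} ⊢ ··b··> n1
  n1 = (rec X. b.X\{d}\{a,b,c})\{d}\{a,b,c} ⊢ ∅
Executing a from P (initial set {m0}):
  step 1 (a): {m1}
  P completes σ.
Executing a from Q (initial set {n0}):
  step 1 (a): ∅ (Q stuck)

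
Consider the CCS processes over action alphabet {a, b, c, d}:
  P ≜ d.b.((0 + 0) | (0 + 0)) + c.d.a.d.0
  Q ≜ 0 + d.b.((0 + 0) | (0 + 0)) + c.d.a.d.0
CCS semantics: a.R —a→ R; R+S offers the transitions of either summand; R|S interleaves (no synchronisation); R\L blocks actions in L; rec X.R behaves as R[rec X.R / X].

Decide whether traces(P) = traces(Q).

YES

LTS(P): 7 reachable states
  s0 = d.b.((0 + 0) | (0 + 0)) + c.d.a.d.0 :: =c=> s1, =d=> s2
  s1 = d.a.d.0 :: =d=> s3
  s2 = b.((0 + 0) | (0 + 0)) :: =b=> s4
  s3 = a.d.0 :: =a=> s5
  s4 = (0 + 0) | (0 + 0) :: deadlocked
  s5 = d.0 :: =d=> s6
  s6 = 0 :: deadlocked
LTS(Q): 7 reachable states
  t0 = 0 + d.b.((0 + 0) | (0 + 0)) + c.d.a.d.0 :: =c=> t1, =d=> t2
  t1 = d.a.d.0 :: =d=> t3
  t2 = b.((0 + 0) | (0 + 0)) :: =b=> t4
  t3 = a.d.0 :: =a=> t5
  t4 = (0 + 0) | (0 + 0) :: deadlocked
  t5 = d.0 :: =d=> t6
  t6 = 0 :: deadlocked
Coarsest stable partition (strong bisimilarity classes):
  B0 = {s0, t0}
  B1 = {s2, t2}
  B2 = {s4, s6, t4, t6}
  B3 = {s1, t1}
  B4 = {s3, t3}
  B5 = {s5, t5}
s0 ∈ B0, t0 ∈ B0 → same block
Bisimilar ⇒ trace-equivalent.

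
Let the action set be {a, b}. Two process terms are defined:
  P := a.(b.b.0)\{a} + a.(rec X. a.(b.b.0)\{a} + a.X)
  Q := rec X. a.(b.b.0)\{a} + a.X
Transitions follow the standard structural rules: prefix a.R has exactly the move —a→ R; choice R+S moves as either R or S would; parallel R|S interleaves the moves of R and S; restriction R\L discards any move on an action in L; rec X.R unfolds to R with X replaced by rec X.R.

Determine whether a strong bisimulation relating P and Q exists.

P's transition system — 5 states:
  s0 = a.(b.b.0)\{a} + a.(rec X. a.(b.b.0)\{a} + a.X) has moves =a=> s1, =a=> s2
  s1 = (b.b.0)\{a} has moves =b=> s3
  s2 = rec X. a.(b.b.0)\{a} + a.X has moves =a=> s1, =a=> s2
  s3 = (b.0)\{a} has moves =b=> s4
  s4 = 0\{a} has moves ·
Q's transition system — 4 states:
  t0 = rec X. a.(b.b.0)\{a} + a.X has moves =a=> t0, =a=> t1
  t1 = (b.b.0)\{a} has moves =b=> t2
  t2 = (b.0)\{a} has moves =b=> t3
  t3 = 0\{a} has moves ·
Bisimilarity quotient blocks:
  B0 = {s0, s2, t0}
  B1 = {s1, t1}
  B2 = {s3, t2}
  B3 = {s4, t3}
s0 ∈ B0, t0 ∈ B0 → same block

YES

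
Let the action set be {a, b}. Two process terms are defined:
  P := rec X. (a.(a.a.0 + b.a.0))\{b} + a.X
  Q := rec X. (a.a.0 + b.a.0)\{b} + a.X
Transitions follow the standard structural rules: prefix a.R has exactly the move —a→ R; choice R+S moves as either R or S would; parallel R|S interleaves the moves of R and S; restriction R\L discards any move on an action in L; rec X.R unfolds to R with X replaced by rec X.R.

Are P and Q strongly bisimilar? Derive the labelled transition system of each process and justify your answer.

P ≁ Q

Reachable graph of P (4 states):
  p0 = rec X. (a.(a.a.0 + b.a.0))\{b} + a.X has moves ··a··> p0, ··a··> p1
  p1 = (a.a.0 + b.a.0)\{b} has moves ··a··> p2
  p2 = (a.0)\{b} has moves ··a··> p3
  p3 = 0\{b} has moves ·
Reachable graph of Q (3 states):
  q0 = rec X. (a.a.0 + b.a.0)\{b} + a.X has moves ··a··> q0, ··a··> q1
  q1 = (a.0)\{b} has moves ··a··> q2
  q2 = 0\{b} has moves ·
Bisimilarity quotient blocks:
  B0 = {p0}
  B1 = {p1}
  B2 = {p2, q1}
  B3 = {p3, q2}
  B4 = {q0}
p0 ∈ B0, q0 ∈ B4 → different blocks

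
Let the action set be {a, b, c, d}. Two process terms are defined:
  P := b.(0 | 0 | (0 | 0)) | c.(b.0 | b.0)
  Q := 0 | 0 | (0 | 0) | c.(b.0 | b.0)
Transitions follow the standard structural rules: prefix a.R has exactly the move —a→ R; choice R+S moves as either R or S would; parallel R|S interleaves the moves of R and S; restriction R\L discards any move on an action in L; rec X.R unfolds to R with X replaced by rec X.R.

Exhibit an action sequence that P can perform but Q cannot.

LTS(P): 10 reachable states
  p0 = b.(0 | 0 | (0 | 0)) | c.(b.0 | b.0) ⊢ =b=> p1, =c=> p2
  p1 = 0 | 0 | (0 | 0) | c.(b.0 | b.0) ⊢ =c=> p3
  p2 = b.(0 | 0 | (0 | 0)) | (b.0 | b.0) ⊢ =b=> p3, =b=> p4, =b=> p5
  p3 = 0 | 0 | (0 | 0) | (b.0 | b.0) ⊢ =b=> p6, =b=> p7
  p4 = b.(0 | 0 | (0 | 0)) | (0 | b.0) ⊢ =b=> p6, =b=> p8
  p5 = b.(0 | 0 | (0 | 0)) | (b.0 | 0) ⊢ =b=> p7, =b=> p8
  p6 = 0 | 0 | (0 | 0) | (0 | b.0) ⊢ =b=> p9
  p7 = 0 | 0 | (0 | 0) | (b.0 | 0) ⊢ =b=> p9
  p8 = b.(0 | 0 | (0 | 0)) | (0 | 0) ⊢ =b=> p9
  p9 = 0 | 0 | (0 | 0) | (0 | 0) ⊢ ∅
LTS(Q): 5 reachable states
  q0 = 0 | 0 | (0 | 0) | c.(b.0 | b.0) ⊢ =c=> q1
  q1 = 0 | 0 | (0 | 0) | (b.0 | b.0) ⊢ =b=> q2, =b=> q3
  q2 = 0 | 0 | (0 | 0) | (0 | b.0) ⊢ =b=> q4
  q3 = 0 | 0 | (0 | 0) | (b.0 | 0) ⊢ =b=> q4
  q4 = 0 | 0 | (0 | 0) | (0 | 0) ⊢ ∅
Executing b from P (initial set {p0}):
  step 1 (b): {p1}
  — P admits the full trace.
Executing b from Q (initial set {q0}):
  step 1 (b): ∅ (Q stuck)

b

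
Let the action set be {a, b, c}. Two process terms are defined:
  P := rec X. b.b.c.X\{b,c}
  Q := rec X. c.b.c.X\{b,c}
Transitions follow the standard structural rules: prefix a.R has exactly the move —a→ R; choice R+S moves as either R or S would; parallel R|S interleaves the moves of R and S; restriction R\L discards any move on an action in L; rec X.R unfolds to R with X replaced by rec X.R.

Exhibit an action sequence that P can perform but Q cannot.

b

LTS(P): 4 reachable states
  s0 = rec X. b.b.c.X\{b,c} | ··b··> s1
  s1 = b.c.(rec X. b.b.c.X\{b,c})\{b,c} | ··b··> s2
  s2 = c.(rec X. b.b.c.X\{b,c})\{b,c} | ··c··> s3
  s3 = (rec X. b.b.c.X\{b,c})\{b,c} | ∅
LTS(Q): 4 reachable states
  t0 = rec X. c.b.c.X\{b,c} | ··c··> t1
  t1 = b.c.(rec X. c.b.c.X\{b,c})\{b,c} | ··b··> t2
  t2 = c.(rec X. c.b.c.X\{b,c})\{b,c} | ··c··> t3
  t3 = (rec X. c.b.c.X\{b,c})\{b,c} | ∅
Trace ⟨b⟩ through P, begin at {s0}:
  [1] b ⇒ {s1}
  ✓ P
Trace ⟨b⟩ through Q, begin at {t0}:
  [1] b ⇒ ∅ (Q stuck)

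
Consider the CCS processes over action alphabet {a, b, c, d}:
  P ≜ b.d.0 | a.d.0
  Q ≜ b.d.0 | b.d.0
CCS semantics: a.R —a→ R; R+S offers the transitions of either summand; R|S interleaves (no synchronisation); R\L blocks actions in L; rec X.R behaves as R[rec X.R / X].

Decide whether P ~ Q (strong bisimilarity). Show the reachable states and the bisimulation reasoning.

P ≁ Q

Reachable graph of P (9 states):
  u0 = b.d.0 | a.d.0 ⊢ --a--▸ u1, --b--▸ u2
  u1 = b.d.0 | d.0 ⊢ --b--▸ u3, --d--▸ u4
  u2 = d.0 | a.d.0 ⊢ --a--▸ u3, --d--▸ u5
  u3 = d.0 | d.0 ⊢ --d--▸ u6, --d--▸ u7
  u4 = b.d.0 | 0 ⊢ --b--▸ u7
  u5 = 0 | a.d.0 ⊢ --a--▸ u6
  u6 = 0 | d.0 ⊢ --d--▸ u8
  u7 = d.0 | 0 ⊢ --d--▸ u8
  u8 = 0 | 0 ⊢ stopped
Reachable graph of Q (9 states):
  v0 = b.d.0 | b.d.0 ⊢ --b--▸ v1, --b--▸ v2
  v1 = b.d.0 | d.0 ⊢ --b--▸ v3, --d--▸ v4
  v2 = d.0 | b.d.0 ⊢ --b--▸ v3, --d--▸ v5
  v3 = d.0 | d.0 ⊢ --d--▸ v6, --d--▸ v7
  v4 = b.d.0 | 0 ⊢ --b--▸ v7
  v5 = 0 | b.d.0 ⊢ --b--▸ v6
  v6 = 0 | d.0 ⊢ --d--▸ v8
  v7 = d.0 | 0 ⊢ --d--▸ v8
  v8 = 0 | 0 ⊢ stopped
Coarsest stable partition (strong bisimilarity classes):
  B0 = {u0}
  B1 = {u2}
  B2 = {u3, v3}
  B3 = {u6, u7, v6, v7}
  B4 = {u8, v8}
  B5 = {u5}
  B6 = {u1, v1, v2}
  B7 = {u4, v4, v5}
  B8 = {v0}
u0 ∈ B0, v0 ∈ B8 → different blocks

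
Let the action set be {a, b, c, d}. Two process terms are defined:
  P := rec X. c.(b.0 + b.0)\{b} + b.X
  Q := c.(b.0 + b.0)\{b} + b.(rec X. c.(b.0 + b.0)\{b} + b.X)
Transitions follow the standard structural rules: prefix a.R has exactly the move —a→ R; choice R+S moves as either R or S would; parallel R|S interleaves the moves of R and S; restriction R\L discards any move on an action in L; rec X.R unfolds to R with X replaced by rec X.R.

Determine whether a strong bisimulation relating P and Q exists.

P's transition system — 2 states:
  u0 = rec X. c.(b.0 + b.0)\{b} + b.X :: -b-> u0, -c-> u1
  u1 = (b.0 + b.0)\{b} :: (no moves)
Q's transition system — 3 states:
  v0 = c.(b.0 + b.0)\{b} + b.(rec X. c.(b.0 + b.0)\{b} + b.X) :: -b-> v1, -c-> v2
  v1 = rec X. c.(b.0 + b.0)\{b} + b.X :: -b-> v1, -c-> v2
  v2 = (b.0 + b.0)\{b} :: (no moves)
Coarsest stable partition (strong bisimilarity classes):
  B0 = {u0, v0, v1}
  B1 = {u1, v2}
u0 ∈ B0, v0 ∈ B0 → same block

P ~ Q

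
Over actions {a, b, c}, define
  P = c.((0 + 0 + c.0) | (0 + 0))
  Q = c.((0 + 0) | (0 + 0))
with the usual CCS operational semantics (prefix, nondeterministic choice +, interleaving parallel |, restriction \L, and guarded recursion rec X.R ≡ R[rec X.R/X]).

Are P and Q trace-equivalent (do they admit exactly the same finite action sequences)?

traces(P) ≠ traces(Q) — witness ⟨cc⟩

P's transition system — 3 states:
  s0 = c.((0 + 0 + c.0) | (0 + 0)) ⊢ =c=> s1
  s1 = (0 + 0 + c.0) | (0 + 0) ⊢ =c=> s2
  s2 = 0 | (0 + 0) ⊢ deadlocked
Q's transition system — 2 states:
  t0 = c.((0 + 0) | (0 + 0)) ⊢ =c=> t1
  t1 = (0 + 0) | (0 + 0) ⊢ deadlocked
Executing cc from P (initial set {s0}):
  after c @ step 1: {s1}
  after c @ step 2: {s2}
  ✓ P
Executing cc from Q (initial set {t0}):
  after c @ step 1: {t1}
  after c @ step 2: ∅ (Q stuck)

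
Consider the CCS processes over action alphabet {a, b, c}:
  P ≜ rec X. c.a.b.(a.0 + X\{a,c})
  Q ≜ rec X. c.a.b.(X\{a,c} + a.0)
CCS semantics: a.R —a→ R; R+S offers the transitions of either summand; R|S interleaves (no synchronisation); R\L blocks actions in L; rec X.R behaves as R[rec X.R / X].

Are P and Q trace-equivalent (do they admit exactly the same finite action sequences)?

trace-equivalent

P's transition system — 5 states:
  m0 = rec X. c.a.b.(a.0 + X\{a,c}) | =c=> m1
  m1 = a.b.(a.0 + (rec X. c.a.b.(a.0 + X\{a,c}))\{a,c}) | =a=> m2
  m2 = b.(a.0 + (rec X. c.a.b.(a.0 + X\{a,c}))\{a,c}) | =b=> m3
  m3 = a.0 + (rec X. c.a.b.(a.0 + X\{a,c}))\{a,c} | =a=> m4
  m4 = 0 | stopped
Q's transition system — 5 states:
  n0 = rec X. c.a.b.(X\{a,c} + a.0) | =c=> n1
  n1 = a.b.((rec X. c.a.b.(X\{a,c} + a.0))\{a,c} + a.0) | =a=> n2
  n2 = b.((rec X. c.a.b.(X\{a,c} + a.0))\{a,c} + a.0) | =b=> n3
  n3 = (rec X. c.a.b.(X\{a,c} + a.0))\{a,c} + a.0 | =a=> n4
  n4 = 0 | stopped
Partition-refinement fixed point:
  B0 = {m0, n0}
  B1 = {m1, n1}
  B2 = {m2, n2}
  B3 = {m3, n3}
  B4 = {m4, n4}
m0 ∈ B0, n0 ∈ B0 → same block
Bisimilar ⇒ trace-equivalent.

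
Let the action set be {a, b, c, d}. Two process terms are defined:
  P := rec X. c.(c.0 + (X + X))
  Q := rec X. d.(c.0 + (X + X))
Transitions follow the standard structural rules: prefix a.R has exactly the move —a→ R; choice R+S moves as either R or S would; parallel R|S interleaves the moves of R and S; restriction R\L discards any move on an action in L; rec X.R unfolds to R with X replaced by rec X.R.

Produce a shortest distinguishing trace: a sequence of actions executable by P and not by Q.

c

Reachable graph of P (3 states):
  u0 = rec X. c.(c.0 + (X + X)) → ··c··> u1
  u1 = c.0 + ((rec X. c.(c.0 + (X + X))) + (rec X. c.(c.0 + (X + X)))) → ··c··> u1, ··c··> u2
  u2 = 0 → (no moves)
Reachable graph of Q (3 states):
  v0 = rec X. d.(c.0 + (X + X)) → ··d··> v1
  v1 = c.0 + ((rec X. d.(c.0 + (X + X))) + (rec X. d.(c.0 + (X + X)))) → ··c··> v2, ··d··> v1
  v2 = 0 → (no moves)
Executing c from P (initial set {u0}):
  step 1 (c): {u1}
  — P admits the full trace.
Executing c from Q (initial set {v0}):
  step 1 (c): no successor for Q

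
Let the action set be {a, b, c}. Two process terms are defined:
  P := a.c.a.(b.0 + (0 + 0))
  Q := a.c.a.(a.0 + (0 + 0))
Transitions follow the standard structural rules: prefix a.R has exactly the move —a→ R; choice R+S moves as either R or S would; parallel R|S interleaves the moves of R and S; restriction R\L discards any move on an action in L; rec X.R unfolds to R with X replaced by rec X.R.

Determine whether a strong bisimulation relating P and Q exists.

not bisimilar

LTS(P): 5 reachable states
  u0 = a.c.a.(b.0 + (0 + 0)) has moves -a-> u1
  u1 = c.a.(b.0 + (0 + 0)) has moves -c-> u2
  u2 = a.(b.0 + (0 + 0)) has moves -a-> u3
  u3 = b.0 + (0 + 0) has moves -b-> u4
  u4 = 0 has moves deadlocked
LTS(Q): 5 reachable states
  v0 = a.c.a.(a.0 + (0 + 0)) has moves -a-> v1
  v1 = c.a.(a.0 + (0 + 0)) has moves -c-> v2
  v2 = a.(a.0 + (0 + 0)) has moves -a-> v3
  v3 = a.0 + (0 + 0) has moves -a-> v4
  v4 = 0 has moves deadlocked
Bisimilarity quotient blocks:
  B0 = {u0}
  B1 = {u1}
  B2 = {u2}
  B3 = {u3}
  B4 = {u4, v4}
  B5 = {v0}
  B6 = {v1}
  B7 = {v2}
  B8 = {v3}
u0 ∈ B0, v0 ∈ B5 → different blocks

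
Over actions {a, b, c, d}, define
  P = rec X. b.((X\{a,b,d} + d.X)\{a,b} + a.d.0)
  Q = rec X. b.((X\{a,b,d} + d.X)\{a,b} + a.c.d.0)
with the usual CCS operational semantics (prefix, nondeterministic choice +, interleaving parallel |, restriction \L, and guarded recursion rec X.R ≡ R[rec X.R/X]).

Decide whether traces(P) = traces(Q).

Reachable graph of P (5 states):
  s0 = rec X. b.((X\{a,b,d} + d.X)\{a,b} + a.d.0) has moves -b-> s1
  s1 = ((rec X. b.((X\{a,b,d} + d.X)\{a,b} + a.d.0))\{a,b,d} + d.(rec X. b.((X\{a,b,d} + d.X)\{a,b} + a.d.0)))\{a,b} + a.d.0 has moves -a-> s2, -d-> s3
  s2 = d.0 has moves -d-> s4
  s3 = (rec X. b.((X\{a,b,d} + d.X)\{a,b} + a.d.0))\{a,b} has moves (no moves)
  s4 = 0 has moves (no moves)
Reachable graph of Q (6 states):
  t0 = rec X. b.((X\{a,b,d} + d.X)\{a,b} + a.c.d.0) has moves -b-> t1
  t1 = ((rec X. b.((X\{a,b,d} + d.X)\{a,b} + a.c.d.0))\{a,b,d} + d.(rec X. b.((X\{a,b,d} + d.X)\{a,b} + a.c.d.0)))\{a,b} + a.c.d.0 has moves -a-> t2, -d-> t3
  t2 = c.d.0 has moves -c-> t4
  t3 = (rec X. b.((X\{a,b,d} + d.X)\{a,b} + a.c.d.0))\{a,b} has moves (no moves)
  t4 = d.0 has moves -d-> t5
  t5 = 0 has moves (no moves)
Trace ⟨bad⟩ through P, begin at {s0}:
  step 1 (b): {s1}
  step 2 (a): {s2}
  step 3 (d): {s4}
  — P admits the full trace.
Trace ⟨bad⟩ through Q, begin at {t0}:
  step 1 (b): {t1}
  step 2 (a): {t2}
  step 3 (d): no successor for Q

traces(P) ≠ traces(Q) — witness ⟨bad⟩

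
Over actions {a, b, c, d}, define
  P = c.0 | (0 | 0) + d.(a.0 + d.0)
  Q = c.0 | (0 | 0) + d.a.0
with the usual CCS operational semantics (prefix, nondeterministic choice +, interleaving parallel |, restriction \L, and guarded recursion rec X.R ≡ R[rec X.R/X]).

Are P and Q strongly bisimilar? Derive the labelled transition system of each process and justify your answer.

LTS(P): 4 reachable states
  m0 = c.0 | (0 | 0) + d.(a.0 + d.0) → =c=> m1, =d=> m2
  m1 = 0 | (0 | 0) → (no moves)
  m2 = a.0 + d.0 → =a=> m3, =d=> m3
  m3 = 0 → (no moves)
LTS(Q): 4 reachable states
  n0 = c.0 | (0 | 0) + d.a.0 → =c=> n1, =d=> n2
  n1 = 0 | (0 | 0) → (no moves)
  n2 = a.0 → =a=> n3
  n3 = 0 → (no moves)
Partition-refinement fixed point:
  B0 = {m0}
  B1 = {m1, m3, n1, n3}
  B2 = {m2}
  B3 = {n0}
  B4 = {n2}
m0 ∈ B0, n0 ∈ B3 → different blocks

P ≁ Q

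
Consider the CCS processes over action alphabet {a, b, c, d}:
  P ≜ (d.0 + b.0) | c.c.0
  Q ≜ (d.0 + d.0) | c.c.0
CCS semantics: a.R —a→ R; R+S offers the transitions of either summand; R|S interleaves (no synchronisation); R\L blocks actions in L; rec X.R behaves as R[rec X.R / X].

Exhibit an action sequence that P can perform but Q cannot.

P's transition system — 6 states:
  p0 = (d.0 + b.0) | c.c.0 | —b→ p1, —c→ p2, —d→ p1
  p1 = 0 | c.c.0 | —c→ p3
  p2 = (d.0 + b.0) | c.0 | —b→ p3, —c→ p4, —d→ p3
  p3 = 0 | c.0 | —c→ p5
  p4 = (d.0 + b.0) | 0 | —b→ p5, —d→ p5
  p5 = 0 | 0 | deadlocked
Q's transition system — 6 states:
  q0 = (d.0 + d.0) | c.c.0 | —c→ q1, —d→ q2
  q1 = (d.0 + d.0) | c.0 | —c→ q3, —d→ q4
  q2 = 0 | c.c.0 | —c→ q4
  q3 = (d.0 + d.0) | 0 | —d→ q5
  q4 = 0 | c.0 | —c→ q5
  q5 = 0 | 0 | deadlocked
Executing b from P (initial set {p0}):
  after b @ step 1: {p1}
  — P admits the full trace.
Executing b from Q (initial set {q0}):
  after b @ step 1: ∅ (Q stuck)

b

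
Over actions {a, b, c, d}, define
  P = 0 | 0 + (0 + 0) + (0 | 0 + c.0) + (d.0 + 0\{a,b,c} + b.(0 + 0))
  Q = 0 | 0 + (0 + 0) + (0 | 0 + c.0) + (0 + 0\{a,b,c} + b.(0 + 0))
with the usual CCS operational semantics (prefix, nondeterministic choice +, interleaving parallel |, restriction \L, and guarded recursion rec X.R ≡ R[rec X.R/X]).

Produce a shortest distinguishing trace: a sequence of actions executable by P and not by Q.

Reachable graph of P (3 states):
  s0 = 0 | 0 + (0 + 0) + (0 | 0 + c.0) + (d.0 + 0\{a,b,c} + b.(0 + 0)) | ··b··> s1, ··c··> s2, ··d··> s2
  s1 = 0 + 0 | ·
  s2 = 0 | ·
Reachable graph of Q (3 states):
  t0 = 0 | 0 + (0 + 0) + (0 | 0 + c.0) + (0 + 0\{a,b,c} + b.(0 + 0)) | ··b··> t1, ··c··> t2
  t1 = 0 + 0 | ·
  t2 = 0 | ·
Executing d from P (initial set {s0}):
  step 1 (d): {s2}
  ✓ P
Executing d from Q (initial set {t0}):
  step 1 (d): ∅  — Q cannot continue

d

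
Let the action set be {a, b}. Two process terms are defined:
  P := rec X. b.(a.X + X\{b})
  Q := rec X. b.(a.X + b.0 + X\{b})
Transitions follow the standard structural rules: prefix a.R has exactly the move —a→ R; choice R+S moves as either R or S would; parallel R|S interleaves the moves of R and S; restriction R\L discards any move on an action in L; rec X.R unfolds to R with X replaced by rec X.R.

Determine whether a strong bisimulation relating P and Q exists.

NO

LTS(P): 2 reachable states
  u0 = rec X. b.(a.X + X\{b}) ⊢ =b=> u1
  u1 = a.(rec X. b.(a.X + X\{b})) + (rec X. b.(a.X + X\{b}))\{b} ⊢ =a=> u0
LTS(Q): 3 reachable states
  v0 = rec X. b.(a.X + b.0 + X\{b}) ⊢ =b=> v1
  v1 = a.(rec X. b.(a.X + b.0 + X\{b})) + b.0 + (rec X. b.(a.X + b.0 + X\{b}))\{b} ⊢ =a=> v0, =b=> v2
  v2 = 0 ⊢ deadlocked
Coarsest stable partition (strong bisimilarity classes):
  B0 = {u0}
  B1 = {u1}
  B2 = {v0}
  B3 = {v1}
  B4 = {v2}
u0 ∈ B0, v0 ∈ B2 → different blocks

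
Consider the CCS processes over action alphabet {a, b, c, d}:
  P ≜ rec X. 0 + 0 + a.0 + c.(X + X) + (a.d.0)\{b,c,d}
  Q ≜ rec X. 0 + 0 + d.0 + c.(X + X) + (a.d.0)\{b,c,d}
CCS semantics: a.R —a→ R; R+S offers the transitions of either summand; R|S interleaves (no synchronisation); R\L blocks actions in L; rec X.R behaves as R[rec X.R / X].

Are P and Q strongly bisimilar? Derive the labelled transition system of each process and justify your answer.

Reachable graph of P (4 states):
  p0 = rec X. 0 + 0 + a.0 + c.(X + X) + (a.d.0)\{b,c,d} → ··a··> p1, ··a··> p2, ··c··> p3
  p1 = (d.0)\{b,c,d} → deadlocked
  p2 = 0 → deadlocked
  p3 = (rec X. 0 + 0 + a.0 + c.(X + X) + (a.d.0)\{b,c,d}) + (rec X. 0 + 0 + a.0 + c.(X + X) + (a.d.0)\{b,c,d}) → ··a··> p1, ··a··> p2, ··c··> p3
Reachable graph of Q (4 states):
  q0 = rec X. 0 + 0 + d.0 + c.(X + X) + (a.d.0)\{b,c,d} → ··a··> q1, ··c··> q2, ··d··> q3
  q1 = (d.0)\{b,c,d} → deadlocked
  q2 = (rec X. 0 + 0 + d.0 + c.(X + X) + (a.d.0)\{b,c,d}) + (rec X. 0 + 0 + d.0 + c.(X + X) + (a.d.0)\{b,c,d}) → ··a··> q1, ··c··> q2, ··d··> q3
  q3 = 0 → deadlocked
Bisimilarity quotient blocks:
  B0 = {p0, p3}
  B1 = {p1, p2, q1, q3}
  B2 = {q0, q2}
p0 ∈ B0, q0 ∈ B2 → different blocks

NO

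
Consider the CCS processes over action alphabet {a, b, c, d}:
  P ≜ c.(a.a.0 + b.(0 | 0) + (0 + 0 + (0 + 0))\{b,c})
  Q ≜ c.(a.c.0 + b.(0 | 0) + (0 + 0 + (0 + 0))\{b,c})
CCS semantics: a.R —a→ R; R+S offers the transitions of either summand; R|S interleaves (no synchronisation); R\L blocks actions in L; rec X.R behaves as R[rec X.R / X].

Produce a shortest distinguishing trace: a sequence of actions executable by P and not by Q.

caa

Reachable graph of P (5 states):
  p0 = c.(a.a.0 + b.(0 | 0) + (0 + 0 + (0 + 0))\{b,c}) :: --c--▸ p1
  p1 = a.a.0 + b.(0 | 0) + (0 + 0 + (0 + 0))\{b,c} :: --a--▸ p2, --b--▸ p3
  p2 = a.0 :: --a--▸ p4
  p3 = 0 | 0 :: deadlocked
  p4 = 0 :: deadlocked
Reachable graph of Q (5 states):
  q0 = c.(a.c.0 + b.(0 | 0) + (0 + 0 + (0 + 0))\{b,c}) :: --c--▸ q1
  q1 = a.c.0 + b.(0 | 0) + (0 + 0 + (0 + 0))\{b,c} :: --a--▸ q2, --b--▸ q3
  q2 = c.0 :: --c--▸ q4
  q3 = 0 | 0 :: deadlocked
  q4 = 0 :: deadlocked
Trace ⟨caa⟩ through P, begin at {p0}:
  [1] c ⇒ {p1}
  [2] a ⇒ {p2}
  [3] a ⇒ {p4}
  ✓ P
Trace ⟨caa⟩ through Q, begin at {q0}:
  [1] c ⇒ {q1}
  [2] a ⇒ {q2}
  [3] a ⇒ ∅  — Q cannot continue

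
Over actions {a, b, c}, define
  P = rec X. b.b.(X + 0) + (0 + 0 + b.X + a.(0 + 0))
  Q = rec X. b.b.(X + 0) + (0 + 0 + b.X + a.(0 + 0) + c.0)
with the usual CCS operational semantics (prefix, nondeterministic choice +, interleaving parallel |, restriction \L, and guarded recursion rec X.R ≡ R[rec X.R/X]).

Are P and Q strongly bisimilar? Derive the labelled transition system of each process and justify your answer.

NO

Reachable graph of P (4 states):
  m0 = rec X. b.b.(X + 0) + (0 + 0 + b.X + a.(0 + 0)) ⊢ --a--▸ m1, --b--▸ m0, --b--▸ m2
  m1 = 0 + 0 ⊢ ·
  m2 = b.((rec X. b.b.(X + 0) + (0 + 0 + b.X + a.(0 + 0))) + 0) ⊢ --b--▸ m3
  m3 = (rec X. b.b.(X + 0) + (0 + 0 + b.X + a.(0 + 0))) + 0 ⊢ --a--▸ m1, --b--▸ m0, --b--▸ m2
Reachable graph of Q (5 states):
  n0 = rec X. b.b.(X + 0) + (0 + 0 + b.X + a.(0 + 0) + c.0) ⊢ --a--▸ n1, --b--▸ n0, --b--▸ n2, --c--▸ n3
  n1 = 0 + 0 ⊢ ·
  n2 = b.((rec X. b.b.(X + 0) + (0 + 0 + b.X + a.(0 + 0) + c.0)) + 0) ⊢ --b--▸ n4
  n3 = 0 ⊢ ·
  n4 = (rec X. b.b.(X + 0) + (0 + 0 + b.X + a.(0 + 0) + c.0)) + 0 ⊢ --a--▸ n1, --b--▸ n0, --b--▸ n2, --c--▸ n3
Bisimilarity quotient blocks:
  B0 = {m0, m3}
  B1 = {m2}
  B2 = {m1, n1, n3}
  B3 = {n0, n4}
  B4 = {n2}
m0 ∈ B0, n0 ∈ B3 → different blocks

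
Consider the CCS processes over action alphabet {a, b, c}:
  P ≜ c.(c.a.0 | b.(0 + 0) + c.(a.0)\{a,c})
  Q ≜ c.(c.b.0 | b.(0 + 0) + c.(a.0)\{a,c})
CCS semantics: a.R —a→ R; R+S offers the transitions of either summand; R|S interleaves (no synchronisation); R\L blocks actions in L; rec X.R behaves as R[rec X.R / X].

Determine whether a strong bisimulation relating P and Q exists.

P ≁ Q

P's transition system — 8 states:
  m0 = c.(c.a.0 | b.(0 + 0) + c.(a.0)\{a,c}) has moves —c→ m1
  m1 = c.a.0 | b.(0 + 0) + c.(a.0)\{a,c} has moves —b→ m2, —c→ m3, —c→ m4
  m2 = c.a.0 | (0 + 0) has moves —c→ m5
  m3 = (a.0)\{a,c} has moves ·
  m4 = a.0 | b.(0 + 0) has moves —a→ m6, —b→ m5
  m5 = a.0 | (0 + 0) has moves —a→ m7
  m6 = 0 | b.(0 + 0) has moves —b→ m7
  m7 = 0 | (0 + 0) has moves ·
Q's transition system — 8 states:
  n0 = c.(c.b.0 | b.(0 + 0) + c.(a.0)\{a,c}) has moves —c→ n1
  n1 = c.b.0 | b.(0 + 0) + c.(a.0)\{a,c} has moves —b→ n2, —c→ n3, —c→ n4
  n2 = c.b.0 | (0 + 0) has moves —c→ n5
  n3 = (a.0)\{a,c} has moves ·
  n4 = b.0 | b.(0 + 0) has moves —b→ n5, —b→ n6
  n5 = b.0 | (0 + 0) has moves —b→ n7
  n6 = 0 | b.(0 + 0) has moves —b→ n7
  n7 = 0 | (0 + 0) has moves ·
Partition-refinement fixed point:
  B0 = {m0}
  B1 = {m1}
  B2 = {m3, m7, n3, n7}
  B3 = {m4}
  B4 = {m6, n5, n6}
  B5 = {m5}
  B6 = {m2}
  B7 = {n0}
  B8 = {n1}
  B9 = {n4}
  B10 = {n2}
m0 ∈ B0, n0 ∈ B7 → different blocks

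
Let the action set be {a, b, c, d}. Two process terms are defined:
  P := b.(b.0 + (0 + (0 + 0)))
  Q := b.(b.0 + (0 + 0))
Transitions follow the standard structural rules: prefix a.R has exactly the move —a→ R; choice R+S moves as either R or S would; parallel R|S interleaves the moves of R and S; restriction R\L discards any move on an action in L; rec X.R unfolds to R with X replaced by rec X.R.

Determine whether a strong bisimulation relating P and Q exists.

bisimilar

Reachable graph of P (3 states):
  p0 = b.(b.0 + (0 + (0 + 0))) | —b→ p1
  p1 = b.0 + (0 + (0 + 0)) | —b→ p2
  p2 = 0 | (no moves)
Reachable graph of Q (3 states):
  q0 = b.(b.0 + (0 + 0)) | —b→ q1
  q1 = b.0 + (0 + 0) | —b→ q2
  q2 = 0 | (no moves)
Coarsest stable partition (strong bisimilarity classes):
  B0 = {p0, q0}
  B1 = {p1, q1}
  B2 = {p2, q2}
p0 ∈ B0, q0 ∈ B0 → same block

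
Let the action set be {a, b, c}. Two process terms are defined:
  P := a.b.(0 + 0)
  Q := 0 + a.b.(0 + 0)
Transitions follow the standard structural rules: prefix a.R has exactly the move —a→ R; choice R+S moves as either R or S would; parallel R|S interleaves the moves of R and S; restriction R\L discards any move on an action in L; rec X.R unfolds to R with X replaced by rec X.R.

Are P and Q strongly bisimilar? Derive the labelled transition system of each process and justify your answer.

P ~ Q

Reachable graph of P (3 states):
  s0 = a.b.(0 + 0) ⊢ —a→ s1
  s1 = b.(0 + 0) ⊢ —b→ s2
  s2 = 0 + 0 ⊢ stopped
Reachable graph of Q (3 states):
  t0 = 0 + a.b.(0 + 0) ⊢ —a→ t1
  t1 = b.(0 + 0) ⊢ —b→ t2
  t2 = 0 + 0 ⊢ stopped
Bisimilarity quotient blocks:
  B0 = {s0, t0}
  B1 = {s1, t1}
  B2 = {s2, t2}
s0 ∈ B0, t0 ∈ B0 → same block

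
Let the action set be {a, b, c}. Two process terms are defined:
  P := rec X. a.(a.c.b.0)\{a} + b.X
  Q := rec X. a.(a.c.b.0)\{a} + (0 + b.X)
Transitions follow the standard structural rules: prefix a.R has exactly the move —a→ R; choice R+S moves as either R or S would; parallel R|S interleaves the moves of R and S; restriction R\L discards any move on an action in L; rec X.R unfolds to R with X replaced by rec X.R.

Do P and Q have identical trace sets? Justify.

YES

LTS(P): 2 reachable states
  u0 = rec X. a.(a.c.b.0)\{a} + b.X | =a=> u1, =b=> u0
  u1 = (a.c.b.0)\{a} | (no moves)
LTS(Q): 2 reachable states
  v0 = rec X. a.(a.c.b.0)\{a} + (0 + b.X) | =a=> v1, =b=> v0
  v1 = (a.c.b.0)\{a} | (no moves)
Bisimilarity quotient blocks:
  B0 = {u0, v0}
  B1 = {u1, v1}
u0 ∈ B0, v0 ∈ B0 → same block
Bisimilar ⇒ trace-equivalent.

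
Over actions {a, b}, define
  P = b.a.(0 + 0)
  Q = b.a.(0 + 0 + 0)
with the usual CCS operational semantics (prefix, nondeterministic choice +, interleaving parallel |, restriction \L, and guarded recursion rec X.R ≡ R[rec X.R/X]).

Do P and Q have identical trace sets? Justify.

traces(P) = traces(Q)

LTS(P): 3 reachable states
  u0 = b.a.(0 + 0) ⊢ ··b··> u1
  u1 = a.(0 + 0) ⊢ ··a··> u2
  u2 = 0 + 0 ⊢ stopped
LTS(Q): 3 reachable states
  v0 = b.a.(0 + 0 + 0) ⊢ ··b··> v1
  v1 = a.(0 + 0 + 0) ⊢ ··a··> v2
  v2 = 0 + 0 + 0 ⊢ stopped
Partition-refinement fixed point:
  B0 = {u0, v0}
  B1 = {u1, v1}
  B2 = {u2, v2}
u0 ∈ B0, v0 ∈ B0 → same block
Bisimilar ⇒ trace-equivalent.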